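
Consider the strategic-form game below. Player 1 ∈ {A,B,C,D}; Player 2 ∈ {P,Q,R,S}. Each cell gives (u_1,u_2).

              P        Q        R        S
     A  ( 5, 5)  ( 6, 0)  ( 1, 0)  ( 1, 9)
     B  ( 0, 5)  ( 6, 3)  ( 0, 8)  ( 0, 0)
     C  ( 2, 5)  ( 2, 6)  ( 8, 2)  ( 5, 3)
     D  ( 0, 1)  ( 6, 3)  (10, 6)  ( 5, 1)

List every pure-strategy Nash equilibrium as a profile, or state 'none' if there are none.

NE set: (D,R)

(A,P): not NE [P2→S gives 9>5]
(A,Q): not NE [P2→S gives 9>0]
(A,R): not NE [P1→D gives 10>1; P2→S gives 9>0]
(A,S): not NE [P1→D gives 5>1]
(B,P): not NE [P1→A gives 5>0; P2→R gives 8>5]
(B,Q): not NE [P2→R gives 8>3]
(B,R): not NE [P1→D gives 10>0]
(B,S): not NE [P1→D gives 5>0; P2→R gives 8>0]
(C,P): not NE [P1→A gives 5>2; P2→Q gives 6>5]
(C,Q): not NE [P1→D gives 6>2]
(C,R): not NE [P1→D gives 10>8; P2→Q gives 6>2]
(C,S): not NE [P2→Q gives 6>3]
(D,P): not NE [P1→A gives 5>0; P2→R gives 6>1]
(D,Q): not NE [P2→R gives 6>3]
(D,R): NE
(D,S): not NE [P2→R gives 6>1]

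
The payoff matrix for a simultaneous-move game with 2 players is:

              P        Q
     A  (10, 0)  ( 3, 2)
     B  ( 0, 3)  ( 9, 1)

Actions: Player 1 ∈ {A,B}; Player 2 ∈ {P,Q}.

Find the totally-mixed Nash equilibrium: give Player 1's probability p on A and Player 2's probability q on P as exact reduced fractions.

P1 indiff ⇒ q·10+(1-q)·3 = q·0+(1-q)·9 ⇒ q(10) = (1-q)(6) ⇒ q = 3/8
P2 indiff ⇒ p·0+(1-p)·3 = p·2+(1-p)·1 ⇒ p(-2) = (1-p)(-2) ⇒ p = 1/2

(p,q) = (1/2, 3/8)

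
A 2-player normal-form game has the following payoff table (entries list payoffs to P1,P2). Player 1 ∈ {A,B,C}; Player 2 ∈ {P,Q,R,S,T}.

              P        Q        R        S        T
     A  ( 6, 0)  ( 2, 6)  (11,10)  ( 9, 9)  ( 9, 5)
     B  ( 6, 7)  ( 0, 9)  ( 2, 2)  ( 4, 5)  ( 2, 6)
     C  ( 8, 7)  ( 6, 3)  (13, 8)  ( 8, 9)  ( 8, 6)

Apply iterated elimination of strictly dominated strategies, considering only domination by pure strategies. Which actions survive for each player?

Remaining: P1:{A,C} P2:{R,S}

P1 drop B (C beats it: P:8>6 Q:6>0 R:13>2 S:8>4 T:8>2)
P2 drop P (R beats it: A:10>0 C:8>7)
P2 drop Q (R beats it: A:10>6 C:8>3)
P2 drop T (R beats it: A:10>5 C:8>6)
P1→{A,C} P2→{R,S}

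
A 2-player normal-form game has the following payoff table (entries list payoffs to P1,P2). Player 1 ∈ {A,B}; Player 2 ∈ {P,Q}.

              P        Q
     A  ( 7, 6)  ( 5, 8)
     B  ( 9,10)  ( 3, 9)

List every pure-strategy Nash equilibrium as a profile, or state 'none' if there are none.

(A,P): not NE [P1→B gives 9>7; P2→Q gives 8>6]
(A,Q): NE
(B,P): NE
(B,Q): not NE [P1→A gives 5>3; P2→P gives 10>9]

NE set: (A,Q), (B,P)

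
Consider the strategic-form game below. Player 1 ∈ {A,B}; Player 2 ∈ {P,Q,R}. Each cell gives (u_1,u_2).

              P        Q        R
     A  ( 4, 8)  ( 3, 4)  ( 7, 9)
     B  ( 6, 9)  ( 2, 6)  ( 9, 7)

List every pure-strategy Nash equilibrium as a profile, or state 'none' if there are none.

(A,P): not NE [P1→B gives 6>4; P2→R gives 9>8]
(A,Q): not NE [P2→R gives 9>4]
(A,R): not NE [P1→B gives 9>7]
(B,P): NE
(B,Q): not NE [P1→A gives 3>2; P2→P gives 9>6]
(B,R): not NE [P2→P gives 9>7]

PSNE = {(B,P)}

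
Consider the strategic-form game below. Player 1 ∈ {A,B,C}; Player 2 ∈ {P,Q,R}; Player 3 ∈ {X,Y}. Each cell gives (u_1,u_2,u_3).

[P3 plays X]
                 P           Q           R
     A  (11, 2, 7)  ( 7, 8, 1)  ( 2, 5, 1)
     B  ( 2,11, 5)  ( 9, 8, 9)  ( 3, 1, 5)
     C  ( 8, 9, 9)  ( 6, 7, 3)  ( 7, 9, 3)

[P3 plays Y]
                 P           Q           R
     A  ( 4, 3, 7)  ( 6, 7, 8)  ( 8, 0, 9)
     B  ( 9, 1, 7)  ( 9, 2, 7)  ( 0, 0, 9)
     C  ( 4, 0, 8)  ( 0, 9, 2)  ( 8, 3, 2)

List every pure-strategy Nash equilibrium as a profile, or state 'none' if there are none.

PSNE = {(C,R,X)}

(A,P,X): not NE [P2→Q gives 8>2]
(A,P,Y): not NE [P1→B gives 9>4; P2→Q gives 7>3]
(A,Q,X): not NE [P1→B gives 9>7; P3→Y gives 8>1]
(A,Q,Y): not NE [P1→B gives 9>6]
(A,R,X): not NE [P1→C gives 7>2; P2→Q gives 8>5; P3→Y gives 9>1]
(A,R,Y): not NE [P2→Q gives 7>0]
(B,P,X): not NE [P1→A gives 11>2; P3→Y gives 7>5]
(B,P,Y): not NE [P2→Q gives 2>1]
(B,Q,X): not NE [P2→P gives 11>8]
(B,Q,Y): not NE [P3→X gives 9>7]
(B,R,X): not NE [P1→C gives 7>3; P2→P gives 11>1; P3→Y gives 9>5]
(B,R,Y): not NE [P1→C gives 8>0; P2→Q gives 2>0]
(C,P,X): not NE [P1→A gives 11>8]
(C,P,Y): not NE [P1→B gives 9>4; P2→Q gives 9>0; P3→X gives 9>8]
(C,Q,X): not NE [P1→B gives 9>6; P2→R gives 9>7]
(C,Q,Y): not NE [P1→B gives 9>0; P3→X gives 3>2]
(C,R,X): NE
(C,R,Y): not NE [P2→Q gives 9>3; P3→X gives 3>2]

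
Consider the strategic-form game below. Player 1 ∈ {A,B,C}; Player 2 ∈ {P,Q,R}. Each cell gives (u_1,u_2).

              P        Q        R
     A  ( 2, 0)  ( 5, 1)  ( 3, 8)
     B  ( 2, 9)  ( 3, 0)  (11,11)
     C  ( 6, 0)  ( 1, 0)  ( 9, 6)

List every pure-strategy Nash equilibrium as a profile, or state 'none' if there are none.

(A,P): not NE [P1→C gives 6>2; P2→R gives 8>0]
(A,Q): not NE [P2→R gives 8>1]
(A,R): not NE [P1→B gives 11>3]
(B,P): not NE [P1→C gives 6>2; P2→R gives 11>9]
(B,Q): not NE [P1→A gives 5>3; P2→R gives 11>0]
(B,R): NE
(C,P): not NE [P2→R gives 6>0]
(C,Q): not NE [P1→A gives 5>1; P2→R gives 6>0]
(C,R): not NE [P1→B gives 11>9]

Nash profiles: (B,R)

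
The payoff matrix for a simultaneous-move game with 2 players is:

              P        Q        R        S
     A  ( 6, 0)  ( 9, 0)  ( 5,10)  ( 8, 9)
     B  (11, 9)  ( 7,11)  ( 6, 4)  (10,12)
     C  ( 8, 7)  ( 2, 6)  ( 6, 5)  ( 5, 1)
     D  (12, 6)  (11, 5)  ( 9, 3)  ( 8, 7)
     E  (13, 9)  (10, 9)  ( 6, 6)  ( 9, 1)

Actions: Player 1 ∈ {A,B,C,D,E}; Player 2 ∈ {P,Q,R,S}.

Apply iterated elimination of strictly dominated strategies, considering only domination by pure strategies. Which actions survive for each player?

P1 drop A (E beats it: P:13>6 Q:10>9 R:6>5 S:9>8)
P1 drop C (D beats it: P:12>8 Q:11>2 R:9>6 S:8>5)
P2 drop R (P beats it: B:9>4 D:6>3 E:9>6)
P1→{B,D,E} P2→{P,Q,S}

Remaining: P1:{B,D,E} P2:{P,Q,S}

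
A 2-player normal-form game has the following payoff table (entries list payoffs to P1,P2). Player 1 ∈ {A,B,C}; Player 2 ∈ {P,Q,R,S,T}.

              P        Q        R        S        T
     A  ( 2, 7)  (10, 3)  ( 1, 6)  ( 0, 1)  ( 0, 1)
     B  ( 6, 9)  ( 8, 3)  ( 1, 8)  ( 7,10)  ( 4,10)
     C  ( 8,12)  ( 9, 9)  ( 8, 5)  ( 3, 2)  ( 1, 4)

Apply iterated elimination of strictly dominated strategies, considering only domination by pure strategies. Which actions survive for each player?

P2 drop Q (P beats it: A:7>3 B:9>3 C:12>9)
P1 drop A (C beats it: P:8>2 R:8>1 S:3>0 T:1>0)
P2 drop R (P beats it: B:9>8 C:12>5)
P1→{B,C} P2→{P,S,T}

Survivors P1:{B,C} P2:{P,S,T}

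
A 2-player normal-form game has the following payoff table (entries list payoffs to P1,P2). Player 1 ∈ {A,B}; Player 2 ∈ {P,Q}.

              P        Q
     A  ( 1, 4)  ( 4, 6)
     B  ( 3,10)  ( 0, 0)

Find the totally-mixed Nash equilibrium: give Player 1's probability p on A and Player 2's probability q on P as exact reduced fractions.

P1 indiff ⇒ q·1+(1-q)·4 = q·3+(1-q)·0 ⇒ q(-2) = (1-q)(-4) ⇒ q = 2/3
P2 indiff ⇒ p·4+(1-p)·10 = p·6+(1-p)·0 ⇒ p(-2) = (1-p)(-10) ⇒ p = 5/6

(p,q) = (5/6, 2/3)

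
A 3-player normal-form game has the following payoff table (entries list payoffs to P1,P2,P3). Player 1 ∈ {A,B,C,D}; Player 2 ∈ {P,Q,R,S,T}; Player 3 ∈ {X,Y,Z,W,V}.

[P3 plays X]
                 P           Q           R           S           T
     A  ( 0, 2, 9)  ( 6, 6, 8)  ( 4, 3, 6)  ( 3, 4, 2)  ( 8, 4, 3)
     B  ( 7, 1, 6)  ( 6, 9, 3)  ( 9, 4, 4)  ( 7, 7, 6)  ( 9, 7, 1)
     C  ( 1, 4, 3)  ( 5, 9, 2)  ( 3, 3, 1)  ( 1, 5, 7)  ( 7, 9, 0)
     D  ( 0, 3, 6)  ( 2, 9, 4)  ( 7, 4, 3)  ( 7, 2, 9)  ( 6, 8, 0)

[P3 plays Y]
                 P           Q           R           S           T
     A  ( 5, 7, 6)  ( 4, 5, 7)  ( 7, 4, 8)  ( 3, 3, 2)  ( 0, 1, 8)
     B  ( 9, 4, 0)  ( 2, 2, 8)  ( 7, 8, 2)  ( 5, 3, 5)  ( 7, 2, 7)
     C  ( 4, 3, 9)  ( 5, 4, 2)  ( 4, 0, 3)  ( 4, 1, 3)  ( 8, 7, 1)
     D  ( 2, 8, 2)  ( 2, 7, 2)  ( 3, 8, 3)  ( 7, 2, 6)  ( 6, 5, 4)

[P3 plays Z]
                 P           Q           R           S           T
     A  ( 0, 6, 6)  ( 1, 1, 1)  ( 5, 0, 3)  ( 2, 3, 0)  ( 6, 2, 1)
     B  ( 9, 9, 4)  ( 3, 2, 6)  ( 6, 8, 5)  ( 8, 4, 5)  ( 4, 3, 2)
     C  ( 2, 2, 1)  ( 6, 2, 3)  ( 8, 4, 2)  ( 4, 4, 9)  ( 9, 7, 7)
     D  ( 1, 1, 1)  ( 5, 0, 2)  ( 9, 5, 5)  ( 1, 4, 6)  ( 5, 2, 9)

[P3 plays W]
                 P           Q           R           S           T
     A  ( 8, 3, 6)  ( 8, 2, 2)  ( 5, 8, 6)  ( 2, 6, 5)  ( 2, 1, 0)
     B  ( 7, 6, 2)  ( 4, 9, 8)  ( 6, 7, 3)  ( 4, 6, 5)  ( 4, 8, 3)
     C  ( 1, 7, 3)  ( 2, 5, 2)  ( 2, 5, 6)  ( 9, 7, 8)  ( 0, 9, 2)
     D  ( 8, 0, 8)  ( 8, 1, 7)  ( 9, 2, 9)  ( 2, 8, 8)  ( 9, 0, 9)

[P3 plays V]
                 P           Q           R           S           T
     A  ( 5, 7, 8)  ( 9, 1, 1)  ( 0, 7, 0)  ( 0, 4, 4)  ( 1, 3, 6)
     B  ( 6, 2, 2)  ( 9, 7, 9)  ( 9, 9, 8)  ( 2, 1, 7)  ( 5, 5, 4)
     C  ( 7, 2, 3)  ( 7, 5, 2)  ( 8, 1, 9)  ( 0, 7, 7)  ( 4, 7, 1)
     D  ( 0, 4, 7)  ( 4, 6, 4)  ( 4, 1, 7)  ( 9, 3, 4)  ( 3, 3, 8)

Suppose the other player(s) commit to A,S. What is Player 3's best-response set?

P3 best: {W}

u_3(X vs A,S) = 2
u_3(Y vs A,S) = 2
u_3(Z vs A,S) = 0
u_3(W vs A,S) = 5
u_3(V vs A,S) = 4
max payoff 5 at {W}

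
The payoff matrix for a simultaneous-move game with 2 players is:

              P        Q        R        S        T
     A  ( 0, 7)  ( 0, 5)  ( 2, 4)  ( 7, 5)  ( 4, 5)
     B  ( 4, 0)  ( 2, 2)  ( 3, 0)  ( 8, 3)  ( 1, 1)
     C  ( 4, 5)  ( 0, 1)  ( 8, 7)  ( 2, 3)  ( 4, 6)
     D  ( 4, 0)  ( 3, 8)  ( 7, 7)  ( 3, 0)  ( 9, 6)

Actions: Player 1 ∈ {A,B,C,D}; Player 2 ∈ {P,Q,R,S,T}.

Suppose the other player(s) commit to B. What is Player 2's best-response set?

argmax u_2 = {S}

u_2(P vs B) = 0
u_2(Q vs B) = 2
u_2(R vs B) = 0
u_2(S vs B) = 3
u_2(T vs B) = 1
max payoff 3 at {S}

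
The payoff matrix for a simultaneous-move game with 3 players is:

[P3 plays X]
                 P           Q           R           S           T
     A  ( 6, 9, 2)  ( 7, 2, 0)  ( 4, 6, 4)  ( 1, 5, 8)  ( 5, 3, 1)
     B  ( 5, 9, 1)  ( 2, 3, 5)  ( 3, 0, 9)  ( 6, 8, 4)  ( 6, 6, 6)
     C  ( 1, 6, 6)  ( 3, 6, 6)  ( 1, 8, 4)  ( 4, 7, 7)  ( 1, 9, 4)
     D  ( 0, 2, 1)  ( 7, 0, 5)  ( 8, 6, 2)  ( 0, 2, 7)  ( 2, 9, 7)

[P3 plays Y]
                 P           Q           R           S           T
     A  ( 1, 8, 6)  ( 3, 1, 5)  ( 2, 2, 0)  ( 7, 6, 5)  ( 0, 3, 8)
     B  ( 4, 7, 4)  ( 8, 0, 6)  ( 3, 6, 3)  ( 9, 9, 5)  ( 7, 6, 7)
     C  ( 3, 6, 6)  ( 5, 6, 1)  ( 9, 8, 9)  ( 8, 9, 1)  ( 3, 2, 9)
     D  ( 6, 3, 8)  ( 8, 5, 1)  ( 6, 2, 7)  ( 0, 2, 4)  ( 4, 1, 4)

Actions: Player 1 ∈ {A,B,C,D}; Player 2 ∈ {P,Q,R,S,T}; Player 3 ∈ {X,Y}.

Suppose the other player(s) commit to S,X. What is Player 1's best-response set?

u_1(A vs S,X) = 1
u_1(B vs S,X) = 6
u_1(C vs S,X) = 4
u_1(D vs S,X) = 0
max payoff 6 at {B}

BR_1 = {B}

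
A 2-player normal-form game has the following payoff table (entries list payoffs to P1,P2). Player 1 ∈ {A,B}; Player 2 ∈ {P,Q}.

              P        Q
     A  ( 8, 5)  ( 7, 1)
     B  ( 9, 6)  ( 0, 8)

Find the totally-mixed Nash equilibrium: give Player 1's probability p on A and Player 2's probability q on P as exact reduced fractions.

P1 indiff ⇒ q·8+(1-q)·7 = q·9+(1-q)·0 ⇒ q(-1) = (1-q)(-7) ⇒ q = 7/8
P2 indiff ⇒ p·5+(1-p)·6 = p·1+(1-p)·8 ⇒ p(4) = (1-p)(2) ⇒ p = 1/3

(p,q) = (1/3, 7/8)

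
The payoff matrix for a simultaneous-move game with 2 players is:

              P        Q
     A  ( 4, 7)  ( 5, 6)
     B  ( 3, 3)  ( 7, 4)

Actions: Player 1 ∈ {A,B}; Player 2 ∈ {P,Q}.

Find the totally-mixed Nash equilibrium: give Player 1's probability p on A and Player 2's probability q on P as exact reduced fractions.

P1 indiff ⇒ q·4+(1-q)·5 = q·3+(1-q)·7 ⇒ q(1) = (1-q)(2) ⇒ q = 2/3
P2 indiff ⇒ p·7+(1-p)·3 = p·6+(1-p)·4 ⇒ p(1) = (1-p)(1) ⇒ p = 1/2

(p,q) = (1/2, 2/3)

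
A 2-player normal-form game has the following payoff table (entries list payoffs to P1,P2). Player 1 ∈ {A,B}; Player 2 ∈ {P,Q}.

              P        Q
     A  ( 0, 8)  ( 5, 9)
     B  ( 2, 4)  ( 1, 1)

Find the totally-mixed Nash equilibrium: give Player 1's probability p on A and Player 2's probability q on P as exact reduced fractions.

p=3/4, q=2/3

P1 indiff ⇒ q·0+(1-q)·5 = q·2+(1-q)·1 ⇒ q(-2) = (1-q)(-4) ⇒ q = 2/3
P2 indiff ⇒ p·8+(1-p)·4 = p·9+(1-p)·1 ⇒ p(-1) = (1-p)(-3) ⇒ p = 3/4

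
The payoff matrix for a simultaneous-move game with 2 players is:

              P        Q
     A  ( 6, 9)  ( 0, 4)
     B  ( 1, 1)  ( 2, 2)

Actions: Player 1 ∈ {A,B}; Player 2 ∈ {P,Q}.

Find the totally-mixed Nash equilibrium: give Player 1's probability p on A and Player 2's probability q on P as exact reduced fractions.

P1 mixes 1/6 on A; P2 mixes 2/7 on P

P1 indiff ⇒ q·6+(1-q)·0 = q·1+(1-q)·2 ⇒ q(5) = (1-q)(2) ⇒ q = 2/7
P2 indiff ⇒ p·9+(1-p)·1 = p·4+(1-p)·2 ⇒ p(5) = (1-p)(1) ⇒ p = 1/6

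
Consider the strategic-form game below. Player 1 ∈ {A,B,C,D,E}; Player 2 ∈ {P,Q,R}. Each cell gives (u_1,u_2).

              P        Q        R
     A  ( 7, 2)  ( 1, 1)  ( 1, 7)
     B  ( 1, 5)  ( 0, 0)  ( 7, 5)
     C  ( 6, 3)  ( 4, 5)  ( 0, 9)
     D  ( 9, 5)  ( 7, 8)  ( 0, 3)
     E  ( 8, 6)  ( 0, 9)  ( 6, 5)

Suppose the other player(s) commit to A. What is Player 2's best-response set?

u_2(P vs A) = 2
u_2(Q vs A) = 1
u_2(R vs A) = 7
max payoff 7 at {R}

argmax u_2 = {R}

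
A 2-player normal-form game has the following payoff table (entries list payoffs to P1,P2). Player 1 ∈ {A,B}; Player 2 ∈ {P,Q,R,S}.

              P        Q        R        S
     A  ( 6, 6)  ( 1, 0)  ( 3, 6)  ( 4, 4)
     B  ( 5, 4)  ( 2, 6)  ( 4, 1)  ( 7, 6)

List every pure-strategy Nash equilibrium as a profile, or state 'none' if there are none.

Nash profiles: (A,P), (B,Q), (B,S)

(A,P): NE
(A,Q): not NE [P1→B gives 2>1; P2→R gives 6>0]
(A,R): not NE [P1→B gives 4>3]
(A,S): not NE [P1→B gives 7>4; P2→R gives 6>4]
(B,P): not NE [P1→A gives 6>5; P2→S gives 6>4]
(B,Q): NE
(B,R): not NE [P2→S gives 6>1]
(B,S): NE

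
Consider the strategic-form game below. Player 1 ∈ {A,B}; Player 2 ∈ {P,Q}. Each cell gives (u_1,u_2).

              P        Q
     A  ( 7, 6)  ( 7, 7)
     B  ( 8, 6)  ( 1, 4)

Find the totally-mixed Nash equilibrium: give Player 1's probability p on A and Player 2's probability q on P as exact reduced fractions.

P1 indiff ⇒ q·7+(1-q)·7 = q·8+(1-q)·1 ⇒ q(-1) = (1-q)(-6) ⇒ q = 6/7
P2 indiff ⇒ p·6+(1-p)·6 = p·7+(1-p)·4 ⇒ p(-1) = (1-p)(-2) ⇒ p = 2/3

p=2/3, q=6/7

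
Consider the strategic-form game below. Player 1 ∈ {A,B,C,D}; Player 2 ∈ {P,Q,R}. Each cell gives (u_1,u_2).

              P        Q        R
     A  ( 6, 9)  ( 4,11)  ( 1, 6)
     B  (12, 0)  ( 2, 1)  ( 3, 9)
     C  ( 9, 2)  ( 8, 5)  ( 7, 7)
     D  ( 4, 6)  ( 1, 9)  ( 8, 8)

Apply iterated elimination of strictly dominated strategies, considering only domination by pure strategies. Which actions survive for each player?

P1 drop A (C beats it: P:9>6 Q:8>4 R:7>1)
P2 drop P (Q beats it: B:1>0 C:5>2 D:9>6)
P1 drop B (C beats it: Q:8>2 R:7>3)
P1→{C,D} P2→{Q,R}

IESDS → P1:{C,D} P2:{Q,R}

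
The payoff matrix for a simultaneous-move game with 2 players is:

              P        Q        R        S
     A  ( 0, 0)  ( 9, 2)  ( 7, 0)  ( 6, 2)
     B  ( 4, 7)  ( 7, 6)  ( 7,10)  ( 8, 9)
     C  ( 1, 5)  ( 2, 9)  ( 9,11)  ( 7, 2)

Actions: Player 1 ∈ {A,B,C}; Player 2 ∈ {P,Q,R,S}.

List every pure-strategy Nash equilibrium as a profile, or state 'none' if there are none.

(A,P): not NE [P1→B gives 4>0; P2→S gives 2>0]
(A,Q): NE
(A,R): not NE [P1→C gives 9>7; P2→S gives 2>0]
(A,S): not NE [P1→B gives 8>6]
(B,P): not NE [P2→R gives 10>7]
(B,Q): not NE [P1→A gives 9>7; P2→R gives 10>6]
(B,R): not NE [P1→C gives 9>7]
(B,S): not NE [P2→R gives 10>9]
(C,P): not NE [P1→B gives 4>1; P2→R gives 11>5]
(C,Q): not NE [P1→A gives 9>2; P2→R gives 11>9]
(C,R): NE
(C,S): not NE [P1→B gives 8>7; P2→R gives 11>2]

NE set: (A,Q), (C,R)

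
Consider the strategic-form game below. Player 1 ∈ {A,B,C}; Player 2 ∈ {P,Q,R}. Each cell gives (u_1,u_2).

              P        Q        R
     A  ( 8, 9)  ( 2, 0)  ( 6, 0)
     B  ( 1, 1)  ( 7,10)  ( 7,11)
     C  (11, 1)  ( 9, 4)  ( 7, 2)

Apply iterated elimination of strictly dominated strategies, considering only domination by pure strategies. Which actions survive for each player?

P1 drop A (C beats it: P:11>8 Q:9>2 R:7>6)
P2 drop P (Q beats it: B:10>1 C:4>1)
P1→{B,C} P2→{Q,R}

Survivors P1:{B,C} P2:{Q,R}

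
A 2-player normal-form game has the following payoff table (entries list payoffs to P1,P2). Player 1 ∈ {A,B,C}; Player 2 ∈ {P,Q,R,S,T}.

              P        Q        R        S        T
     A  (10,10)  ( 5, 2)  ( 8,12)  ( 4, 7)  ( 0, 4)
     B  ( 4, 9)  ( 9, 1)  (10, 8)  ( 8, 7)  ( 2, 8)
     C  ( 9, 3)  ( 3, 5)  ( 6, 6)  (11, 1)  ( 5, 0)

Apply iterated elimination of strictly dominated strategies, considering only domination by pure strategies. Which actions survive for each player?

P2 drop Q (R beats it: A:12>2 B:8>1 C:6>5)
P2 drop S (P beats it: A:10>7 B:9>7 C:3>1)
P2 drop T (P beats it: A:10>4 B:9>8 C:3>0)
P1 drop C (A beats it: P:10>9 R:8>6)
P1→{A,B} P2→{P,R}

IESDS → P1:{A,B} P2:{P,R}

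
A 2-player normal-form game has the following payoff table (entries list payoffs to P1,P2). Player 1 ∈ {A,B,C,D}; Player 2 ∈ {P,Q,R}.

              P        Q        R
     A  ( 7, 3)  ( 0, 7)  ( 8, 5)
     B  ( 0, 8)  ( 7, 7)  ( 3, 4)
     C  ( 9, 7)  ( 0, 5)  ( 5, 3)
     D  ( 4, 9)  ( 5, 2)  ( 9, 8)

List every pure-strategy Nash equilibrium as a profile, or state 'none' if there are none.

(A,P): not NE [P1→C gives 9>7; P2→Q gives 7>3]
(A,Q): not NE [P1→B gives 7>0]
(A,R): not NE [P1→D gives 9>8; P2→Q gives 7>5]
(B,P): not NE [P1→C gives 9>0]
(B,Q): not NE [P2→P gives 8>7]
(B,R): not NE [P1→D gives 9>3; P2→P gives 8>4]
(C,P): NE
(C,Q): not NE [P1→B gives 7>0; P2→P gives 7>5]
(C,R): not NE [P1→D gives 9>5; P2→P gives 7>3]
(D,P): not NE [P1→C gives 9>4]
(D,Q): not NE [P1→B gives 7>5; P2→P gives 9>2]
(D,R): not NE [P2→P gives 9>8]

NE set: (C,P)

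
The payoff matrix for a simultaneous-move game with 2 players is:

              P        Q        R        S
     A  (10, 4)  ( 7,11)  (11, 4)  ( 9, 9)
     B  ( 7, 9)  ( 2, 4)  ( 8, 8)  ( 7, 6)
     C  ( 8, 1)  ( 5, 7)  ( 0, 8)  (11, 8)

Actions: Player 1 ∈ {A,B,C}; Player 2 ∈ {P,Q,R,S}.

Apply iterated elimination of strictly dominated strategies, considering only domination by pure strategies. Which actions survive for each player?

P1 drop B (A beats it: P:10>7 Q:7>2 R:11>8 S:9>7)
P2 drop P (Q beats it: A:11>4 C:7>1)
P1→{A,C} P2→{Q,R,S}

Survivors P1:{A,C} P2:{Q,R,S}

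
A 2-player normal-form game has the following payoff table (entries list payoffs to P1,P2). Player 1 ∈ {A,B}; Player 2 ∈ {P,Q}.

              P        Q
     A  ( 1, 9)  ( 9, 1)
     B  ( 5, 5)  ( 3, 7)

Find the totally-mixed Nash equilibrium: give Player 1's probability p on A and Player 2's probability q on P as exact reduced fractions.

p=1/5, q=3/5

P1 indiff ⇒ q·1+(1-q)·9 = q·5+(1-q)·3 ⇒ q(-4) = (1-q)(-6) ⇒ q = 3/5
P2 indiff ⇒ p·9+(1-p)·5 = p·1+(1-p)·7 ⇒ p(8) = (1-p)(2) ⇒ p = 1/5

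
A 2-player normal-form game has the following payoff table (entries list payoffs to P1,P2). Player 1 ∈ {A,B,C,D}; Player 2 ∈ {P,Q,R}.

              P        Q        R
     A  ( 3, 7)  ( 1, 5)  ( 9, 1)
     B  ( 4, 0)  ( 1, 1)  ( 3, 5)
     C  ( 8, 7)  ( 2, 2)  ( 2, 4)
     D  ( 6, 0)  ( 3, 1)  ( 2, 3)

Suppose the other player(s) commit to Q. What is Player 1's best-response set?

P1 best: {D}

u_1(A vs Q) = 1
u_1(B vs Q) = 1
u_1(C vs Q) = 2
u_1(D vs Q) = 3
max payoff 3 at {D}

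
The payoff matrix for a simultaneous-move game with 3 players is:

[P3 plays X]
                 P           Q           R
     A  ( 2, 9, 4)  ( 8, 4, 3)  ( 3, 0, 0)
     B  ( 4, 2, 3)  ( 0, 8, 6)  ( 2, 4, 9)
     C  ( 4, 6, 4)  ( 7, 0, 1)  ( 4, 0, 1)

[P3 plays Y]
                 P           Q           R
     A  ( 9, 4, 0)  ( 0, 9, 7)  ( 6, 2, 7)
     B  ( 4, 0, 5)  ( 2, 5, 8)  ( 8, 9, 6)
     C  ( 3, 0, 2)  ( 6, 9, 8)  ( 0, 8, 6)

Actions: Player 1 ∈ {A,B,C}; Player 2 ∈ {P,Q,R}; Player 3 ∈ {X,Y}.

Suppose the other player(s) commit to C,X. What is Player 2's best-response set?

argmax u_2 = {P}

u_2(P vs C,X) = 6
u_2(Q vs C,X) = 0
u_2(R vs C,X) = 0
max payoff 6 at {P}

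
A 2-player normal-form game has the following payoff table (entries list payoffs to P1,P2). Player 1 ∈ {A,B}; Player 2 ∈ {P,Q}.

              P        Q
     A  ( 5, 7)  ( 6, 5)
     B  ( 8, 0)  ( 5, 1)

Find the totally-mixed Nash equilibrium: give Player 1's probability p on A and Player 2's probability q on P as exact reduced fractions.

P1 indiff ⇒ q·5+(1-q)·6 = q·8+(1-q)·5 ⇒ q(-3) = (1-q)(-1) ⇒ q = 1/4
P2 indiff ⇒ p·7+(1-p)·0 = p·5+(1-p)·1 ⇒ p(2) = (1-p)(1) ⇒ p = 1/3

P1 mixes 1/3 on A; P2 mixes 1/4 on P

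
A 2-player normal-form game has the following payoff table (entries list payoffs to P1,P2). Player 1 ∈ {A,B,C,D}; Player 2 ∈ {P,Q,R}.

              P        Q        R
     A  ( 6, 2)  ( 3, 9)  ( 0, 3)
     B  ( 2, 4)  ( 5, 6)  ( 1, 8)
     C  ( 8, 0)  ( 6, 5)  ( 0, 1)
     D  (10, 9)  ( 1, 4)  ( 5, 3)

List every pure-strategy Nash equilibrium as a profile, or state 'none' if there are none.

(A,P): not NE [P1→D gives 10>6; P2→Q gives 9>2]
(A,Q): not NE [P1→C gives 6>3]
(A,R): not NE [P1→D gives 5>0; P2→Q gives 9>3]
(B,P): not NE [P1→D gives 10>2; P2→R gives 8>4]
(B,Q): not NE [P1→C gives 6>5; P2→R gives 8>6]
(B,R): not NE [P1→D gives 5>1]
(C,P): not NE [P1→D gives 10>8; P2→Q gives 5>0]
(C,Q): NE
(C,R): not NE [P1→D gives 5>0; P2→Q gives 5>1]
(D,P): NE
(D,Q): not NE [P1→C gives 6>1; P2→P gives 9>4]
(D,R): not NE [P2→P gives 9>3]

Nash profiles: (C,Q), (D,P)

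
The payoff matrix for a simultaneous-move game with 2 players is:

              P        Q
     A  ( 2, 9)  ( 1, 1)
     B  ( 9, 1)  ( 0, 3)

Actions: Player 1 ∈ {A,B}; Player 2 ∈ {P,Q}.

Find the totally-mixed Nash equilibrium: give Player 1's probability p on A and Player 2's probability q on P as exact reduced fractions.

P1 indiff ⇒ q·2+(1-q)·1 = q·9+(1-q)·0 ⇒ q(-7) = (1-q)(-1) ⇒ q = 1/8
P2 indiff ⇒ p·9+(1-p)·1 = p·1+(1-p)·3 ⇒ p(8) = (1-p)(2) ⇒ p = 1/5

P1 mixes 1/5 on A; P2 mixes 1/8 on P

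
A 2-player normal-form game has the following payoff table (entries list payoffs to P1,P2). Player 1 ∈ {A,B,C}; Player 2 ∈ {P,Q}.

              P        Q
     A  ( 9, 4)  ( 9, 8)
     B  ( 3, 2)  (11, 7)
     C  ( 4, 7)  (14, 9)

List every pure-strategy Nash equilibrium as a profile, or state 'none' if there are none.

(A,P): not NE [P2→Q gives 8>4]
(A,Q): not NE [P1→C gives 14>9]
(B,P): not NE [P1→A gives 9>3; P2→Q gives 7>2]
(B,Q): not NE [P1→C gives 14>11]
(C,P): not NE [P1→A gives 9>4; P2→Q gives 9>7]
(C,Q): NE

NE set: (C,Q)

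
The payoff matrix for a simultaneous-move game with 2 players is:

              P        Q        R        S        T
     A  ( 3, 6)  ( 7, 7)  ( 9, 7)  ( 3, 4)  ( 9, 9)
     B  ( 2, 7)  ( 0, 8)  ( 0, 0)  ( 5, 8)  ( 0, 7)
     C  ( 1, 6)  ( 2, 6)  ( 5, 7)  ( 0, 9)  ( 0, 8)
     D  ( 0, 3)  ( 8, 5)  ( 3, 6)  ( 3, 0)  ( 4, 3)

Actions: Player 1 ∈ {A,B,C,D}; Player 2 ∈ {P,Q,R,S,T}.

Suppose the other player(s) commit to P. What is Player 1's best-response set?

P1 best: {A}

u_1(A vs P) = 3
u_1(B vs P) = 2
u_1(C vs P) = 1
u_1(D vs P) = 0
max payoff 3 at {A}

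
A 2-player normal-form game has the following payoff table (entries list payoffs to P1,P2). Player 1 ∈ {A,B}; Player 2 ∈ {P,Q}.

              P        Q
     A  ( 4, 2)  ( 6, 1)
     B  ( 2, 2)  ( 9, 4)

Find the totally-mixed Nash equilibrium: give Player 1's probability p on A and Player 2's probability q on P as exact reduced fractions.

P1 indiff ⇒ q·4+(1-q)·6 = q·2+(1-q)·9 ⇒ q(2) = (1-q)(3) ⇒ q = 3/5
P2 indiff ⇒ p·2+(1-p)·2 = p·1+(1-p)·4 ⇒ p(1) = (1-p)(2) ⇒ p = 2/3

p=2/3, q=3/5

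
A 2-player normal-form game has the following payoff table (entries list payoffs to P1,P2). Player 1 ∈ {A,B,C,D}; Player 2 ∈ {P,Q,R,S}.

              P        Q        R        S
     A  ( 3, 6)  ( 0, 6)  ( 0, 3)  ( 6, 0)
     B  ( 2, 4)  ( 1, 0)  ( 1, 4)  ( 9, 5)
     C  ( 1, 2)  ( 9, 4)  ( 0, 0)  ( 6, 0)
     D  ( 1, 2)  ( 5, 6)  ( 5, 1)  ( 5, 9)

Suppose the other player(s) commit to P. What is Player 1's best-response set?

u_1(A vs P) = 3
u_1(B vs P) = 2
u_1(C vs P) = 1
u_1(D vs P) = 1
max payoff 3 at {A}

BR_1 = {A}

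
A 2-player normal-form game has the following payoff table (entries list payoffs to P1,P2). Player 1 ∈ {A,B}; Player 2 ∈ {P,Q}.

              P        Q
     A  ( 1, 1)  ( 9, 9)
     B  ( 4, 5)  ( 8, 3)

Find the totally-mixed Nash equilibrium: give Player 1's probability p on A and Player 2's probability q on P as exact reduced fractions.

P1 indiff ⇒ q·1+(1-q)·9 = q·4+(1-q)·8 ⇒ q(-3) = (1-q)(-1) ⇒ q = 1/4
P2 indiff ⇒ p·1+(1-p)·5 = p·9+(1-p)·3 ⇒ p(-8) = (1-p)(-2) ⇒ p = 1/5

P1 mixes 1/5 on A; P2 mixes 1/4 on P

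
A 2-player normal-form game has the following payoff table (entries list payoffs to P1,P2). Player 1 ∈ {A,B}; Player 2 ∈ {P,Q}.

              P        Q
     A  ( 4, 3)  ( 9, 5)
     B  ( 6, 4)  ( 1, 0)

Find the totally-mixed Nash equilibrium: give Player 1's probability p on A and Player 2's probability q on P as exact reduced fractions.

p=2/3, q=4/5

P1 indiff ⇒ q·4+(1-q)·9 = q·6+(1-q)·1 ⇒ q(-2) = (1-q)(-8) ⇒ q = 4/5
P2 indiff ⇒ p·3+(1-p)·4 = p·5+(1-p)·0 ⇒ p(-2) = (1-p)(-4) ⇒ p = 2/3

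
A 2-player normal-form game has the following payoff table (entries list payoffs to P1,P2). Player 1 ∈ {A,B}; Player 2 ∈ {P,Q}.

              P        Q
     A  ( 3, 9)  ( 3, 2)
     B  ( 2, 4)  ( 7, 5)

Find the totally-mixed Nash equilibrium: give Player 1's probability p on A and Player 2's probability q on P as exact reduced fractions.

P1 indiff ⇒ q·3+(1-q)·3 = q·2+(1-q)·7 ⇒ q(1) = (1-q)(4) ⇒ q = 4/5
P2 indiff ⇒ p·9+(1-p)·4 = p·2+(1-p)·5 ⇒ p(7) = (1-p)(1) ⇒ p = 1/8

(p,q) = (1/8, 4/5)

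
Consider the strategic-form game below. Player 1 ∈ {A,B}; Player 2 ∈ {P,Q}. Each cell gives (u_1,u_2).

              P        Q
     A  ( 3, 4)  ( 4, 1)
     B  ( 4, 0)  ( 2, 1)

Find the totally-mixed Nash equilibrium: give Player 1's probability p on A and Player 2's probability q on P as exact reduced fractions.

(p,q) = (1/4, 2/3)

P1 indiff ⇒ q·3+(1-q)·4 = q·4+(1-q)·2 ⇒ q(-1) = (1-q)(-2) ⇒ q = 2/3
P2 indiff ⇒ p·4+(1-p)·0 = p·1+(1-p)·1 ⇒ p(3) = (1-p)(1) ⇒ p = 1/4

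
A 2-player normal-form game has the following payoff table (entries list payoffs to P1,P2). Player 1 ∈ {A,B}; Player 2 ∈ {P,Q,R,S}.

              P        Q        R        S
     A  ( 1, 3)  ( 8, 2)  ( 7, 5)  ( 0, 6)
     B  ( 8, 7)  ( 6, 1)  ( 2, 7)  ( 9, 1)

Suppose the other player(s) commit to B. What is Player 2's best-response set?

BR_2 = {P,R}

u_2(P vs B) = 7
u_2(Q vs B) = 1
u_2(R vs B) = 7
u_2(S vs B) = 1
max payoff 7 at {P,R}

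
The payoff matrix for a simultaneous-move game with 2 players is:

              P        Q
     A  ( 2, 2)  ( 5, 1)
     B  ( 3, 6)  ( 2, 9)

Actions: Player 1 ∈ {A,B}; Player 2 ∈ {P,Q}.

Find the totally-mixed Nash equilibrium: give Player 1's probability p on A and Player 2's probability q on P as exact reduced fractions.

p=3/4, q=3/4

P1 indiff ⇒ q·2+(1-q)·5 = q·3+(1-q)·2 ⇒ q(-1) = (1-q)(-3) ⇒ q = 3/4
P2 indiff ⇒ p·2+(1-p)·6 = p·1+(1-p)·9 ⇒ p(1) = (1-p)(3) ⇒ p = 3/4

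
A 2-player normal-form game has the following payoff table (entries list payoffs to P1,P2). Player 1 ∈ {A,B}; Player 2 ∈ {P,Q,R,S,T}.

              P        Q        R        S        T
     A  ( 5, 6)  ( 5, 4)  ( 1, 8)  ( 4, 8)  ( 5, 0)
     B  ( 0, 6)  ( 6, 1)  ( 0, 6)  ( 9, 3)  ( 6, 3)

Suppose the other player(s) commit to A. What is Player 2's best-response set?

P2 best: {R,S}

u_2(P vs A) = 6
u_2(Q vs A) = 4
u_2(R vs A) = 8
u_2(S vs A) = 8
u_2(T vs A) = 0
max payoff 8 at {R,S}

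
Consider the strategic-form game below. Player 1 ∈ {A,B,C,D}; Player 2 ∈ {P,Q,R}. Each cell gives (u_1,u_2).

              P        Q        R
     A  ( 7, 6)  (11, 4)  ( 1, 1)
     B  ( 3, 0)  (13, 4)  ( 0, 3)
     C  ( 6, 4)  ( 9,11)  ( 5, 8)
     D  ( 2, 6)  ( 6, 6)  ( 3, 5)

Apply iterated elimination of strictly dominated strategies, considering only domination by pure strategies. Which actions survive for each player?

IESDS → P1:{A,B} P2:{P,Q}

P1 drop D (C beats it: P:6>2 Q:9>6 R:5>3)
P2 drop R (Q beats it: A:4>1 B:4>3 C:11>8)
P1 drop C (A beats it: P:7>6 Q:11>9)
P1→{A,B} P2→{P,Q}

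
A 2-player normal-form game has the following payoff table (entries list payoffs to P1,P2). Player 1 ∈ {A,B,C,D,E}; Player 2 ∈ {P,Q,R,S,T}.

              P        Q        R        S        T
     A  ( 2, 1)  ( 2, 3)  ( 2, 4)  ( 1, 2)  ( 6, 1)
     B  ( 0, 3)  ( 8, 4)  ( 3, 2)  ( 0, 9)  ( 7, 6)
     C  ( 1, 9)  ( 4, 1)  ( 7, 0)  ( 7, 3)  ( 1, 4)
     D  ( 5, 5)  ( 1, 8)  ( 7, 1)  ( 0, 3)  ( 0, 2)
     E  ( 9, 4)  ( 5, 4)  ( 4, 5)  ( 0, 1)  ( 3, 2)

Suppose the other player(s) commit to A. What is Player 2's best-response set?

u_2(P vs A) = 1
u_2(Q vs A) = 3
u_2(R vs A) = 4
u_2(S vs A) = 2
u_2(T vs A) = 1
max payoff 4 at {R}

BR_2 = {R}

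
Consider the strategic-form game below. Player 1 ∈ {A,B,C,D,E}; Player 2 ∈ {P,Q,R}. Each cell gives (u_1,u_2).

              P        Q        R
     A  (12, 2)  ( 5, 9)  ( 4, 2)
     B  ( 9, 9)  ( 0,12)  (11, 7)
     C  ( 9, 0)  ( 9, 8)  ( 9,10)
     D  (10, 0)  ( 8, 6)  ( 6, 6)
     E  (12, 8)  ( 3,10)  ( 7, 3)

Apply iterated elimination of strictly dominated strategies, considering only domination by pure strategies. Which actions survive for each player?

Survivors P1:{B,C} P2:{Q,R}

P2 drop P (Q beats it: A:9>2 B:12>9 C:8>0 D:6>0 E:10>8)
P1 drop A (C beats it: Q:9>5 R:9>4)
P1 drop D (C beats it: Q:9>8 R:9>6)
P1 drop E (C beats it: Q:9>3 R:9>7)
P1→{B,C} P2→{Q,R}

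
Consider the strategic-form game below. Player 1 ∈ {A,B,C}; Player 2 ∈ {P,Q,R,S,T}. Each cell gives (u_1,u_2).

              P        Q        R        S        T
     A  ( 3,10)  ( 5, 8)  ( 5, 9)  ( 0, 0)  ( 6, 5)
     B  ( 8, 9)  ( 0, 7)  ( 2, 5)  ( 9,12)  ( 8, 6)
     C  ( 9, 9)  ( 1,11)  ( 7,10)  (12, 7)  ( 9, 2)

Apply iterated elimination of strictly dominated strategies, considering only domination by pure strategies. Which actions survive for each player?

IESDS → P1:{A,C} P2:{P,Q,R}

P1 drop B (C beats it: P:9>8 Q:1>0 R:7>2 S:12>9 T:9>8)
P2 drop S (P beats it: A:10>0 C:9>7)
P2 drop T (P beats it: A:10>5 C:9>2)
P1→{A,C} P2→{P,Q,R}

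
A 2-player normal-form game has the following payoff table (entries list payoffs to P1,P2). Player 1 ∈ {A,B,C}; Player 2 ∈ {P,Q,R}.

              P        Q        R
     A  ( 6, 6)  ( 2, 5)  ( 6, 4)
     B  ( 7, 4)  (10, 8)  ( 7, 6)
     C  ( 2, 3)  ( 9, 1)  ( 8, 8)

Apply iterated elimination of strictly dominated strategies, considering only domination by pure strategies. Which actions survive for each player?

P1 drop A (B beats it: P:7>6 Q:10>2 R:7>6)
P2 drop P (R beats it: B:6>4 C:8>3)
P1→{B,C} P2→{Q,R}

Survivors P1:{B,C} P2:{Q,R}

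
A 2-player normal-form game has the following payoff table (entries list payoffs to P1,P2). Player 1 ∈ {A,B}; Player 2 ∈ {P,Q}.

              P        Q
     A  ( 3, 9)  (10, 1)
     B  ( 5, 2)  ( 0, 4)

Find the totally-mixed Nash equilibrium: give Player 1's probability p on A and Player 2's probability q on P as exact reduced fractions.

P1 mixes 1/5 on A; P2 mixes 5/6 on P

P1 indiff ⇒ q·3+(1-q)·10 = q·5+(1-q)·0 ⇒ q(-2) = (1-q)(-10) ⇒ q = 5/6
P2 indiff ⇒ p·9+(1-p)·2 = p·1+(1-p)·4 ⇒ p(8) = (1-p)(2) ⇒ p = 1/5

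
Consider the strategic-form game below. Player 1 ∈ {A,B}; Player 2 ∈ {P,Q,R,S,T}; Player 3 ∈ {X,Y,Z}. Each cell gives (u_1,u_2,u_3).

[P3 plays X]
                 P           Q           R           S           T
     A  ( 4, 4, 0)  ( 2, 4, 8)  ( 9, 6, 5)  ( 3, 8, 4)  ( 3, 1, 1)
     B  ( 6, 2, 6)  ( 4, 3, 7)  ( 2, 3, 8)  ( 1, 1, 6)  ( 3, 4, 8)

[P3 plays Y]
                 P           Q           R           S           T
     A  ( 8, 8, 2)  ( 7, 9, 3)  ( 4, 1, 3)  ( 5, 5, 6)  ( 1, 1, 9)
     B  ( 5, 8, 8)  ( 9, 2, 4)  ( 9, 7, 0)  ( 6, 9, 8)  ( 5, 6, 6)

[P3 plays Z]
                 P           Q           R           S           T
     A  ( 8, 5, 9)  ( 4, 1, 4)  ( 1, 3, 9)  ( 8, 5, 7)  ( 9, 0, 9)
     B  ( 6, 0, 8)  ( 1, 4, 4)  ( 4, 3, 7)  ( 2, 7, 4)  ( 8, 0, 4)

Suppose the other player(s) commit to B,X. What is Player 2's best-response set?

argmax u_2 = {T}

u_2(P vs B,X) = 2
u_2(Q vs B,X) = 3
u_2(R vs B,X) = 3
u_2(S vs B,X) = 1
u_2(T vs B,X) = 4
max payoff 4 at {T}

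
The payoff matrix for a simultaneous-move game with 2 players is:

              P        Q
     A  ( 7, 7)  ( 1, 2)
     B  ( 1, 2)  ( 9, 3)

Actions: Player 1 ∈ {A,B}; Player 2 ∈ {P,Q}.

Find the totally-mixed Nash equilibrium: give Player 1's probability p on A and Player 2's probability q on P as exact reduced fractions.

P1 indiff ⇒ q·7+(1-q)·1 = q·1+(1-q)·9 ⇒ q(6) = (1-q)(8) ⇒ q = 4/7
P2 indiff ⇒ p·7+(1-p)·2 = p·2+(1-p)·3 ⇒ p(5) = (1-p)(1) ⇒ p = 1/6

P1 mixes 1/6 on A; P2 mixes 4/7 on P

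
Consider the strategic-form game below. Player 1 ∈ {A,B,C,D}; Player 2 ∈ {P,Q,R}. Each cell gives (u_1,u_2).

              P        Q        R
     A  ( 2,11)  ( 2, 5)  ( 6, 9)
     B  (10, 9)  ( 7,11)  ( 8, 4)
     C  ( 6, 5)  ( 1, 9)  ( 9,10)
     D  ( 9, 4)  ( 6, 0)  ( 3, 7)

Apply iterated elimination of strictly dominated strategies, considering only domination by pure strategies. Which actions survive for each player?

IESDS → P1:{B,C} P2:{Q,R}

P1 drop A (B beats it: P:10>2 Q:7>2 R:8>6)
P1 drop D (B beats it: P:10>9 Q:7>6 R:8>3)
P2 drop P (Q beats it: B:11>9 C:9>5)
P1→{B,C} P2→{Q,R}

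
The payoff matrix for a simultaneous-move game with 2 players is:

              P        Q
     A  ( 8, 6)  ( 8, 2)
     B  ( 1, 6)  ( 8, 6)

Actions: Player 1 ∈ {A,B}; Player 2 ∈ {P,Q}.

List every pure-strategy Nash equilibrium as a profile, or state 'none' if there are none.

NE set: (A,P), (B,Q)

(A,P): NE
(A,Q): not NE [P2→P gives 6>2]
(B,P): not NE [P1→A gives 8>1]
(B,Q): NE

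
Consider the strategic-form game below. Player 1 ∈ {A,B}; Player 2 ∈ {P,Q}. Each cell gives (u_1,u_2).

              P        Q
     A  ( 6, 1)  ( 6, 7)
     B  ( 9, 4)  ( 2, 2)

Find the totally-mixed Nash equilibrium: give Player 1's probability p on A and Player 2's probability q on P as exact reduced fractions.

(p,q) = (1/4, 4/7)

P1 indiff ⇒ q·6+(1-q)·6 = q·9+(1-q)·2 ⇒ q(-3) = (1-q)(-4) ⇒ q = 4/7
P2 indiff ⇒ p·1+(1-p)·4 = p·7+(1-p)·2 ⇒ p(-6) = (1-p)(-2) ⇒ p = 1/4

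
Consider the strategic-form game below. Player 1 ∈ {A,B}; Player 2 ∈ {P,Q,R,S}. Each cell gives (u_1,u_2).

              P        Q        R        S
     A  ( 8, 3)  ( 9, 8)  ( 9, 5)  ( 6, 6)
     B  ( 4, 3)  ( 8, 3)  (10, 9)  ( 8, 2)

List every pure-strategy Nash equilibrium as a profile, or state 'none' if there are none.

NE set: (A,Q), (B,R)

(A,P): not NE [P2→Q gives 8>3]
(A,Q): NE
(A,R): not NE [P1→B gives 10>9; P2→Q gives 8>5]
(A,S): not NE [P1→B gives 8>6; P2→Q gives 8>6]
(B,P): not NE [P1→A gives 8>4; P2→R gives 9>3]
(B,Q): not NE [P1→A gives 9>8; P2→R gives 9>3]
(B,R): NE
(B,S): not NE [P2→R gives 9>2]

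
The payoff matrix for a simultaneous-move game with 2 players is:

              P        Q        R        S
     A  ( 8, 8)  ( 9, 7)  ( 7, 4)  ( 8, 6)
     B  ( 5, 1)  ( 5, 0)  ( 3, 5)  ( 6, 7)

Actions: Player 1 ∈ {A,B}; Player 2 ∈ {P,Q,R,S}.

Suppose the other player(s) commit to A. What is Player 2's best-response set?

BR_2 = {P}

u_2(P vs A) = 8
u_2(Q vs A) = 7
u_2(R vs A) = 4
u_2(S vs A) = 6
max payoff 8 at {P}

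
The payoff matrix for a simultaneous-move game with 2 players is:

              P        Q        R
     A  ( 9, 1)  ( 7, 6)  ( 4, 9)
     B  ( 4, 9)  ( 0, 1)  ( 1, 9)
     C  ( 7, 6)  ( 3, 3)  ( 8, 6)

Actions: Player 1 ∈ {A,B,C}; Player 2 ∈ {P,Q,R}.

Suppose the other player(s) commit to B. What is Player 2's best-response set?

argmax u_2 = {P,R}

u_2(P vs B) = 9
u_2(Q vs B) = 1
u_2(R vs B) = 9
max payoff 9 at {P,R}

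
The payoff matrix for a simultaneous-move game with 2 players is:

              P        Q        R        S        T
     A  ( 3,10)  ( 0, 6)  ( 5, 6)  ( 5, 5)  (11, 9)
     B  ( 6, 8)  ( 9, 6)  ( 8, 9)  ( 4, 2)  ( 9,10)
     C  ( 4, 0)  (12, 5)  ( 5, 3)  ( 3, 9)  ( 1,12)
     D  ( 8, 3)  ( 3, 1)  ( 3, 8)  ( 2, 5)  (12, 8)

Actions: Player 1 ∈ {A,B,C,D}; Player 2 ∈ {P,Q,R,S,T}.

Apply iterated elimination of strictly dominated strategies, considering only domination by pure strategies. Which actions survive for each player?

Remaining: P1:{A,B,D} P2:{P,R,T}

P2 drop Q (T beats it: A:9>6 B:10>6 C:12>5 D:8>1)
P1 drop C (B beats it: P:6>4 R:8>5 S:4>3 T:9>1)
P2 drop S (R beats it: A:6>5 B:9>2 D:8>5)
P1→{A,B,D} P2→{P,R,T}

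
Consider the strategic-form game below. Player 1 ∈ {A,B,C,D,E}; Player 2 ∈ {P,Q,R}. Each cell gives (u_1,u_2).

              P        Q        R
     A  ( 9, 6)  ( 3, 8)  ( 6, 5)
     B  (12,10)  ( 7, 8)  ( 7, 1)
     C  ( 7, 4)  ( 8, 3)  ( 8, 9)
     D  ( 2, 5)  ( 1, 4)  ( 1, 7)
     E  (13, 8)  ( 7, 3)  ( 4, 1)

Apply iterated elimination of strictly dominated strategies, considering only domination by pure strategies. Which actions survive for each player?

P1 drop A (B beats it: P:12>9 Q:7>3 R:7>6)
P1 drop D (B beats it: P:12>2 Q:7>1 R:7>1)
P2 drop Q (P beats it: B:10>8 C:4>3 E:8>3)
P1→{B,C,E} P2→{P,R}

Remaining: P1:{B,C,E} P2:{P,R}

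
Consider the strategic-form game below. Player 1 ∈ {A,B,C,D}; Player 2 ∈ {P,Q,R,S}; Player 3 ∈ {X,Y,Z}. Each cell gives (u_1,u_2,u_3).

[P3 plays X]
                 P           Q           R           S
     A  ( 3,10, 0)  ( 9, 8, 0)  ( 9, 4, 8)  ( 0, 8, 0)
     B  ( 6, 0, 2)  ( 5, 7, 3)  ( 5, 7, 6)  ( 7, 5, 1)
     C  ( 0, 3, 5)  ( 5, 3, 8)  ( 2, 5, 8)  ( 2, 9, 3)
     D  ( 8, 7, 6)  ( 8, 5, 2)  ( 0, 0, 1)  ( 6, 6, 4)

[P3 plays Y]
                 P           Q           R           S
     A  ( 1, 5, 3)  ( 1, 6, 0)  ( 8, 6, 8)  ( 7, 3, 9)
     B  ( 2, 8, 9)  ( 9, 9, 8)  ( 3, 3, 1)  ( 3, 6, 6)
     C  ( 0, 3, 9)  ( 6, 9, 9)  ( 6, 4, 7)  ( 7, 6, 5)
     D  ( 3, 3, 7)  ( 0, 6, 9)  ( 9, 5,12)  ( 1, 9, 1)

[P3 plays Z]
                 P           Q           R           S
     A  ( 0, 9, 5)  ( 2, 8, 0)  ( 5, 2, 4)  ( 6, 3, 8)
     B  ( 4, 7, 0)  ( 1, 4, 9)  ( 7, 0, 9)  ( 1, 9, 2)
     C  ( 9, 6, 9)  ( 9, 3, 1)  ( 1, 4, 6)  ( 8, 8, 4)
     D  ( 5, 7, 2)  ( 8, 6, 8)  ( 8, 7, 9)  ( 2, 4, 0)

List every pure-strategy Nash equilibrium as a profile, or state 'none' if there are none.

No pure NE.

(A,P,X): not NE [P1→D gives 8>3; P3→Z gives 5>0]
(A,P,Y): not NE [P1→D gives 3>1; P2→R gives 6>5; P3→Z gives 5>3]
(A,P,Z): not NE [P1→C gives 9>0]
(A,Q,X): not NE [P2→P gives 10>8]
(A,Q,Y): not NE [P1→B gives 9>1]
(A,Q,Z): not NE [P1→C gives 9>2; P2→P gives 9>8]
(A,R,X): not NE [P2→P gives 10>4]
(A,R,Y): not NE [P1→D gives 9>8]
(A,R,Z): not NE [P1→D gives 8>5; P2→P gives 9>2; P3→Y gives 8>4]
(A,S,X): not NE [P1→B gives 7>0; P2→P gives 10>8; P3→Y gives 9>0]
(A,S,Y): not NE [P2→R gives 6>3]
(A,S,Z): not NE [P1→C gives 8>6; P2→P gives 9>3; P3→Y gives 9>8]
(B,P,X): not NE [P1→D gives 8>6; P2→R gives 7>0; P3→Y gives 9>2]
(B,P,Y): not NE [P1→D gives 3>2; P2→Q gives 9>8]
(B,P,Z): not NE [P1→C gives 9>4; P2→S gives 9>7; P3→Y gives 9>0]
(B,Q,X): not NE [P1→A gives 9>5; P3→Z gives 9>3]
(B,Q,Y): not NE [P3→Z gives 9>8]
(B,Q,Z): not NE [P1→C gives 9>1; P2→S gives 9>4]
(B,R,X): not NE [P1→A gives 9>5; P3→Z gives 9>6]
(B,R,Y): not NE [P1→D gives 9>3; P2→Q gives 9>3; P3→Z gives 9>1]
(B,R,Z): not NE [P1→D gives 8>7; P2→S gives 9>0]
(B,S,X): not NE [P2→R gives 7>5; P3→Y gives 6>1]
(B,S,Y): not NE [P1→C gives 7>3; P2→Q gives 9>6]
(B,S,Z): not NE [P1→C gives 8>1; P3→Y gives 6>2]
(C,P,X): not NE [P1→D gives 8>0; P2→S gives 9>3; P3→Z gives 9>5]
(C,P,Y): not NE [P1→D gives 3>0; P2→Q gives 9>3]
(C,P,Z): not NE [P2→S gives 8>6]
(C,Q,X): not NE [P1→A gives 9>5; P2→S gives 9>3; P3→Y gives 9>8]
(C,Q,Y): not NE [P1→B gives 9>6]
(C,Q,Z): not NE [P2→S gives 8>3; P3→Y gives 9>1]
(C,R,X): not NE [P1→A gives 9>2; P2→S gives 9>5]
(C,R,Y): not NE [P1→D gives 9>6; P2→Q gives 9>4; P3→X gives 8>7]
(C,R,Z): not NE [P1→D gives 8>1; P2→S gives 8>4; P3→X gives 8>6]
(C,S,X): not NE [P1→B gives 7>2; P3→Y gives 5>3]
(C,S,Y): not NE [P2→Q gives 9>6]
(C,S,Z): not NE [P3→Y gives 5>4]
(D,P,X): not NE [P3→Y gives 7>6]
(D,P,Y): not NE [P2→S gives 9>3]
(D,P,Z): not NE [P1→C gives 9>5; P3→Y gives 7>2]
(D,Q,X): not NE [P1→A gives 9>8; P2→P gives 7>5; P3→Y gives 9>2]
(D,Q,Y): not NE [P1→B gives 9>0; P2→S gives 9>6]
(D,Q,Z): not NE [P1→C gives 9>8; P2→R gives 7>6; P3→Y gives 9>8]
(D,R,X): not NE [P1→A gives 9>0; P2→P gives 7>0; P3→Y gives 12>1]
(D,R,Y): not NE [P2→S gives 9>5]
(D,R,Z): not NE [P3→Y gives 12>9]
(D,S,X): not NE [P1→B gives 7>6; P2→P gives 7>6]
(D,S,Y): not NE [P1→C gives 7>1; P3→X gives 4>1]
(D,S,Z): not NE [P1→C gives 8>2; P2→R gives 7>4; P3→X gives 4>0]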